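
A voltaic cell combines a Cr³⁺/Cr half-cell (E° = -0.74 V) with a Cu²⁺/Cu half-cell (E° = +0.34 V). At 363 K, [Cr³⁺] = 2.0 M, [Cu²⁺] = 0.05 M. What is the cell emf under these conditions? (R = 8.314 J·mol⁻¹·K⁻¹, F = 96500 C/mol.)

1.03 V

The Cu²⁺/Cu couple has the higher reduction potential and acts as the cathode, so E°_cell = +0.34 − (-0.74) = 1.08 V.
Balancing electrons gives n = 6; the reaction quotient is Q = [Cr³⁺]^2/[Cu²⁺]^3 = 3.2 × 10^4.
E = E° − (RT/nF) ln Q = 1.08 − (8.314×363)/(6×96500) × (10.373) = 1.080 − 0.054 = 1.026 V.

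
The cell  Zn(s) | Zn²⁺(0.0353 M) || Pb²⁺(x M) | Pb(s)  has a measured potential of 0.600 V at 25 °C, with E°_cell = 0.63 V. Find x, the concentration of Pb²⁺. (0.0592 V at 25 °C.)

0.0034 M

From the Nernst equation, log Q = n(E° − E)/0.0592 = 2(0.63 − 0.600)/0.0592 = 1.014, so Q = 10.3.
With Q = [Zn²⁺]/[Pb²⁺] and the known concentrations, [Pb²⁺] in the denominator gives [Pb²⁺] = 0.0034 M.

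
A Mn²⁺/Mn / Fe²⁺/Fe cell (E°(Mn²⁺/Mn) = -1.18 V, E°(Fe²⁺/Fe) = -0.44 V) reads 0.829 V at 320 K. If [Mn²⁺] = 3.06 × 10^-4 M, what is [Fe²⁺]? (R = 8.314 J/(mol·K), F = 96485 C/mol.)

From the Nernst equation, ln Q = nF(E° − E)/RT = 2×96485×(0.74 − 0.829)/(8.314×320) = -6.455, so Q = 0.00157.
With Q = [Mn²⁺]/[Fe²⁺] and the known concentrations, [Fe²⁺] in the denominator gives [Fe²⁺] = 0.19 M.

0.19 M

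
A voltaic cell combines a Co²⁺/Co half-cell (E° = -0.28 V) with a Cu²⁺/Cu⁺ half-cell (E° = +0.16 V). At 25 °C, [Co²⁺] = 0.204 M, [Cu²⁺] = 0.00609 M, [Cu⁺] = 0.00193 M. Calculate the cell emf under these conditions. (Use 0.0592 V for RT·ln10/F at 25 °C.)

The Cu²⁺/Cu⁺ couple has the higher reduction potential and acts as the cathode, so E°_cell = +0.16 − (-0.28) = 0.44 V.
Balancing electrons gives n = 2; the reaction quotient is Q = [Co²⁺]·[Cu⁺]^2/[Cu²⁺]^2 = 0.0205.
At 25 °C, E = E° − (0.0592/n) log Q = 0.44 − (0.0592/2)(-1.688) = 0.440 + 0.050 = 0.490 V.

0.490 V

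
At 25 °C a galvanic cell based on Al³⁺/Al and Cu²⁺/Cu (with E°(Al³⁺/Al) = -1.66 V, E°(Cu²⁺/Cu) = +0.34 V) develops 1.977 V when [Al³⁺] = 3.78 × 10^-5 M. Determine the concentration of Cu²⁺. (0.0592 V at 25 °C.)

1.9 × 10^-4 M

From the Nernst equation, log Q = n(E° − E)/0.0592 = 6(2.00 − 1.977)/0.0592 = 2.331, so Q = 214.
With Q = [Al³⁺]^2/[Cu²⁺]^3 and the known concentrations, [Cu²⁺]^3 in the denominator gives [Cu²⁺] = 1.9 × 10^-4 M.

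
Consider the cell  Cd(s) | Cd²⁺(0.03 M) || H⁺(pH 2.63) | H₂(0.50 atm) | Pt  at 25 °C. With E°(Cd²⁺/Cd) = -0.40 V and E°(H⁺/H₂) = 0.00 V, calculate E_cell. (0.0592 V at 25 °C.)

The hydrogen couple is the cathode, so E°_cell = 0.40 V; n = 2.
[H⁺] = 10^(−2.63) = 0.0023 M, and Q = [Cd²⁺]·P(H₂) / [H⁺]^2 = 2730.
E = E° − (0.0592/2) log Q = 0.40 − (0.0592/2)(3.436) = 0.298 V.

0.30 V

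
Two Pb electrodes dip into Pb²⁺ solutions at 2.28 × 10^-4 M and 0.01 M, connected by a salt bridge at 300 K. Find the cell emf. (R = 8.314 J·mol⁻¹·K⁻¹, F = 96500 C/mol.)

0.049 V

Both half-cells are Pb²⁺/Pb, so E°_cell = 0. The concentrated side is the cathode; the cell reaction moves Pb²⁺ from high to low concentration with n = 2.
Q = [Pb²⁺]_dilute/[Pb²⁺]_conc = 2.28 × 10^-4/0.01 = 0.0228.
E = 0 − (RT/nF) ln Q = −((8.314×300)/(2×96500))(-3.781) = 0.0489 V.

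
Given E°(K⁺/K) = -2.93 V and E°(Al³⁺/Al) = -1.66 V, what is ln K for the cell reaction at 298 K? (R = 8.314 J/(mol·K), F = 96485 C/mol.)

E°_cell = -1.66 − (-2.93) = 1.27 V, with n = 3 electrons transferred.
At equilibrium E = 0, so the Nernst equation gives ln K = nFE°/RT = (3)(96485)(1.27)/((8.314)(298)) = 148.37.

ln K = 148.4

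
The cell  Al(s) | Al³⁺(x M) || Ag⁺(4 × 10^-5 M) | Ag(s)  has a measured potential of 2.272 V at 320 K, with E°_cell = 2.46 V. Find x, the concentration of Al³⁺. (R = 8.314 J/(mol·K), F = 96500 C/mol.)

4.9 × 10^-5 M

From the Nernst equation, ln Q = nF(E° − E)/RT = 3×96500×(2.46 − 2.272)/(8.314×320) = 20.457, so Q = 7.66 × 10^8.
With Q = [Al³⁺]/[Ag⁺]^3 and the known concentrations, [Al³⁺] in the numerator gives [Al³⁺] = 4.9 × 10^-5 M.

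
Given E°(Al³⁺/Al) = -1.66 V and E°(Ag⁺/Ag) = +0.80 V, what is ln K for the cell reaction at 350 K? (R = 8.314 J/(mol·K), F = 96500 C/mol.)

E°_cell = +0.80 − (-1.66) = 2.46 V, with n = 3 electrons transferred.
At equilibrium E = 0, so the Nernst equation gives ln K = nFE°/RT = (3)(96500)(2.46)/((8.314)(350)) = 244.74.

ln K = 244.7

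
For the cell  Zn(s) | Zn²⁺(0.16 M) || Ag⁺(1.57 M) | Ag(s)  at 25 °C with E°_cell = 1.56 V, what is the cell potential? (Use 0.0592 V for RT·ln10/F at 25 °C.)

1.60 V

Balancing electrons gives n = 2; the reaction quotient is Q = [Zn²⁺]/[Ag⁺]^2 = 0.0649.
At 25 °C, E = E° − (0.0592/n) log Q = 1.56 − (0.0592/2)(-1.188) = 1.560 + 0.035 = 1.595 V.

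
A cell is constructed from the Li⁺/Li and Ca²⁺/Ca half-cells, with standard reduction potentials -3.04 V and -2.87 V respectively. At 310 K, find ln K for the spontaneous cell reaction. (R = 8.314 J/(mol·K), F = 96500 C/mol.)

E°_cell = -2.87 − (-3.04) = 0.17 V, with n = 2 electrons transferred.
At equilibrium E = 0, so the Nernst equation gives ln K = nFE°/RT = (2)(96500)(0.17)/((8.314)(310)) = 12.73.

ln K = 12.7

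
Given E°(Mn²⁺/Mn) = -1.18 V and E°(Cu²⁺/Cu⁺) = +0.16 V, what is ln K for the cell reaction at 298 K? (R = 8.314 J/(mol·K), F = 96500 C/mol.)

E°_cell = +0.16 − (-1.18) = 1.34 V, with n = 2 electrons transferred.
At equilibrium E = 0, so the Nernst equation gives ln K = nFE°/RT = (2)(96500)(1.34)/((8.314)(298)) = 104.38.

ln K = 104.4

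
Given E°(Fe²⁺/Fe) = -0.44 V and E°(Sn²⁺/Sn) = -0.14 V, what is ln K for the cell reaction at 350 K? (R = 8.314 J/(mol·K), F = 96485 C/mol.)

E°_cell = -0.14 − (-0.44) = 0.30 V, with n = 2 electrons transferred.
At equilibrium E = 0, so the Nernst equation gives ln K = nFE°/RT = (2)(96485)(0.30)/((8.314)(350)) = 19.89.

ln K = 19.9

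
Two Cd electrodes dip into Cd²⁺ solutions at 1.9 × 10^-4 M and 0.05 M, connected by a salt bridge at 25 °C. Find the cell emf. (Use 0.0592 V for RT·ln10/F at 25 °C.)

0.072 V

Both half-cells are Cd²⁺/Cd, so E°_cell = 0. The concentrated side is the cathode; the cell reaction moves Cd²⁺ from high to low concentration with n = 2.
Q = [Cd²⁺]_dilute/[Cd²⁺]_conc = 1.9 × 10^-4/0.05 = 0.00380.
E = 0 − (0.0592/2) log Q = −(0.0592/2)(-2.420) = 0.0716 V.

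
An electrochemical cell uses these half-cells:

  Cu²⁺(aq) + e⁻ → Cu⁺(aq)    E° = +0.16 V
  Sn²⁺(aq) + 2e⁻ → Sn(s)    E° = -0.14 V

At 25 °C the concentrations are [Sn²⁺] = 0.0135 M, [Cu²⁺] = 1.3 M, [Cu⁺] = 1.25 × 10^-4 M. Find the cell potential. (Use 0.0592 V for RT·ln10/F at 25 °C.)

0.593 V

The Cu²⁺/Cu⁺ couple has the higher reduction potential and acts as the cathode, so E°_cell = +0.16 − (-0.14) = 0.30 V.
Balancing electrons gives n = 2; the reaction quotient is Q = [Sn²⁺]·[Cu⁺]^2/[Cu²⁺]^2 = 1.25 × 10^-10.
At 25 °C, E = E° − (0.0592/n) log Q = 0.30 − (0.0592/2)(-9.904) = 0.300 + 0.293 = 0.593 V.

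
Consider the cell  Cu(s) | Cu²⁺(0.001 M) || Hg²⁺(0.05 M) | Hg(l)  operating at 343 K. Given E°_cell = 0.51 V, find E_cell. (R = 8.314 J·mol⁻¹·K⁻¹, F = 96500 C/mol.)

Balancing electrons gives n = 2; the reaction quotient is Q = [Cu²⁺]/[Hg²⁺] = 0.0200.
E = E° − (RT/nF) ln Q = 0.51 − (8.314×343)/(2×96500) × (-3.912) = 0.510 + 0.058 = 0.568 V.

0.568 V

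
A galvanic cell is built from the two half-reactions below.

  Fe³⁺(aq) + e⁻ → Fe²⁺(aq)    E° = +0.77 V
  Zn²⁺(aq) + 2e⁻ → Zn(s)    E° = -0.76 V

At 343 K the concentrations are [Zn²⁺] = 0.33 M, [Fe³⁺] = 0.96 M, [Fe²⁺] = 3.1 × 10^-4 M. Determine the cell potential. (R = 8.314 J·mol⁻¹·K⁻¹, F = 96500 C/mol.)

1.78 V

The Fe³⁺/Fe²⁺ couple has the higher reduction potential and acts as the cathode, so E°_cell = +0.77 − (-0.76) = 1.53 V.
Balancing electrons gives n = 2; the reaction quotient is Q = [Zn²⁺]·[Fe²⁺]^2/[Fe³⁺]^2 = 3.44 × 10^-8.
E = E° − (RT/nF) ln Q = 1.53 − (8.314×343)/(2×96500) × (-17.185) = 1.530 + 0.254 = 1.784 V.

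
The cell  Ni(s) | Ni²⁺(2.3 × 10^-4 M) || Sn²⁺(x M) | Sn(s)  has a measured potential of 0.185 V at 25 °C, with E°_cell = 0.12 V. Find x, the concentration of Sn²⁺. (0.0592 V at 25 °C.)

0.036 M

From the Nernst equation, log Q = n(E° − E)/0.0592 = 2(0.12 − 0.185)/0.0592 = -2.196, so Q = 0.00637.
With Q = [Ni²⁺]/[Sn²⁺] and the known concentrations, [Sn²⁺] in the denominator gives [Sn²⁺] = 0.036 M.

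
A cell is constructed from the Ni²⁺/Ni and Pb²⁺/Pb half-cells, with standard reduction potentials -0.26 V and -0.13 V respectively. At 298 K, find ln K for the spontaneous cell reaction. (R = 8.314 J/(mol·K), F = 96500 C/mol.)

ln K = 10.1

E°_cell = -0.13 − (-0.26) = 0.13 V, with n = 2 electrons transferred.
At equilibrium E = 0, so the Nernst equation gives ln K = nFE°/RT = (2)(96500)(0.13)/((8.314)(298)) = 10.13.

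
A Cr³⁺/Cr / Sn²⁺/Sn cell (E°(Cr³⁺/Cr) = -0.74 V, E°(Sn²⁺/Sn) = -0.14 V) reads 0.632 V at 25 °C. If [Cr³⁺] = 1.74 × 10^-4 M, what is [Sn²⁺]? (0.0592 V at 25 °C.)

From the Nernst equation, log Q = n(E° − E)/0.0592 = 6(0.60 − 0.632)/0.0592 = -3.243, so Q = 5.71 × 10^-4.
With Q = [Cr³⁺]^2/[Sn²⁺]^3 and the known concentrations, [Sn²⁺]^3 in the denominator gives [Sn²⁺] = 0.038 M.

0.038 M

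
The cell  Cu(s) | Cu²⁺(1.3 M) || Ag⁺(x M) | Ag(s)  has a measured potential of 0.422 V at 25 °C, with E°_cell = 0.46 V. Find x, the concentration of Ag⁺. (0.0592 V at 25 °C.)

From the Nernst equation, log Q = n(E° − E)/0.0592 = 2(0.46 − 0.422)/0.0592 = 1.284, so Q = 19.2.
With Q = [Cu²⁺]/[Ag⁺]^2 and the known concentrations, [Ag⁺]^2 in the denominator gives [Ag⁺] = 0.26 M.

0.26 M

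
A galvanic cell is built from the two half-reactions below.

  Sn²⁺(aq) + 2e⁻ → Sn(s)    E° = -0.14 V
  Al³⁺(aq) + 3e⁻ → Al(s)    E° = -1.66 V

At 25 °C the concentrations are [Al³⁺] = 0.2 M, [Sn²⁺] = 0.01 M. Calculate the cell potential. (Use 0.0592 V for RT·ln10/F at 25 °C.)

The Sn²⁺/Sn couple has the higher reduction potential and acts as the cathode, so E°_cell = -0.14 − (-1.66) = 1.52 V.
Balancing electrons gives n = 6; the reaction quotient is Q = [Al³⁺]^2/[Sn²⁺]^3 = 4 × 10^4.
At 25 °C, E = E° − (0.0592/n) log Q = 1.52 − (0.0592/6)(4.602) = 1.520 − 0.045 = 1.475 V.

1.47 V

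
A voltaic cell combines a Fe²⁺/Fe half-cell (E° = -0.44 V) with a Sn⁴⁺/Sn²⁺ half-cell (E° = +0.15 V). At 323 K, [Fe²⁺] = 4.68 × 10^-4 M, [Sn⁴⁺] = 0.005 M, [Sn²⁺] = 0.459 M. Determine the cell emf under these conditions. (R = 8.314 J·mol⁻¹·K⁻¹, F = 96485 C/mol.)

The Sn⁴⁺/Sn²⁺ couple has the higher reduction potential and acts as the cathode, so E°_cell = +0.15 − (-0.44) = 0.59 V.
Balancing electrons gives n = 2; the reaction quotient is Q = [Fe²⁺]·[Sn²⁺]/[Sn⁴⁺] = 0.0430.
E = E° − (RT/nF) ln Q = 0.59 − (8.314×323)/(2×96485) × (-3.147) = 0.590 + 0.044 = 0.634 V.

0.634 V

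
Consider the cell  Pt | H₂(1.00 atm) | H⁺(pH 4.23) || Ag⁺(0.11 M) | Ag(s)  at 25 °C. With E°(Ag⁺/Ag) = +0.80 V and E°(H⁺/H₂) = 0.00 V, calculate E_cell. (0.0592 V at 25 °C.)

0.99 V

The Ag⁺/Ag couple is the cathode, so E°_cell = 0.80 V; n = 2.
[H⁺] = 10^(−4.23) = 5.9 × 10^-5 M, and Q = [H⁺]^2 / ([Ag⁺]^2·P(H₂)) = 2.87 × 10^-7.
E = E° − (0.0592/2) log Q = 0.80 − (0.0592/2)(-6.543) = 0.994 V.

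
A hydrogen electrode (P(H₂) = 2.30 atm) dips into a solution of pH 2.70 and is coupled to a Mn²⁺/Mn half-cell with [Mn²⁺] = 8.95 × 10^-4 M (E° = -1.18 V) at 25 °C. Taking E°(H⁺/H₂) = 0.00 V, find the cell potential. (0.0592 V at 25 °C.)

1.10 V

The hydrogen couple is the cathode, so E°_cell = 1.18 V; n = 2.
[H⁺] = 10^(−2.70) = 0.0020 M, and Q = [Mn²⁺]·P(H₂) / [H⁺]^2 = 517.
E = E° − (0.0592/2) log Q = 1.18 − (0.0592/2)(2.714) = 1.100 V.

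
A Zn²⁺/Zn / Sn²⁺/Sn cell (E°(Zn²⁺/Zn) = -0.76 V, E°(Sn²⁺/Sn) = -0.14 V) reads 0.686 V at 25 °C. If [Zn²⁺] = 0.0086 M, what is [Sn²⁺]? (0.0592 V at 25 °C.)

1.5 M

From the Nernst equation, log Q = n(E° − E)/0.0592 = 2(0.62 − 0.686)/0.0592 = -2.230, so Q = 0.00589.
With Q = [Zn²⁺]/[Sn²⁺] and the known concentrations, [Sn²⁺] in the denominator gives [Sn²⁺] = 1.5 M.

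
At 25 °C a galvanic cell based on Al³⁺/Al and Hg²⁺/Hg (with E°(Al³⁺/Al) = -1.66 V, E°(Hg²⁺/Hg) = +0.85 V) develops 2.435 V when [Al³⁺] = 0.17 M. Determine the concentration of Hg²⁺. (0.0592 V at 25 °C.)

9 × 10^-4 M

From the Nernst equation, log Q = n(E° − E)/0.0592 = 6(2.51 − 2.435)/0.0592 = 7.601, so Q = 3.99 × 10^7.
With Q = [Al³⁺]^2/[Hg²⁺]^3 and the known concentrations, [Hg²⁺]^3 in the denominator gives [Hg²⁺] = 9 × 10^-4 M.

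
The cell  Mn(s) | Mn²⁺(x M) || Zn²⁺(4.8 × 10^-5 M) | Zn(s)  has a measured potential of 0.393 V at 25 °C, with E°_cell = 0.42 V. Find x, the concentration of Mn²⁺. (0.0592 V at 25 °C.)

From the Nernst equation, log Q = n(E° − E)/0.0592 = 2(0.42 − 0.393)/0.0592 = 0.912, so Q = 8.17.
With Q = [Mn²⁺]/[Zn²⁺] and the known concentrations, [Mn²⁺] in the numerator gives [Mn²⁺] = 3.9 × 10^-4 M.

3.9 × 10^-4 M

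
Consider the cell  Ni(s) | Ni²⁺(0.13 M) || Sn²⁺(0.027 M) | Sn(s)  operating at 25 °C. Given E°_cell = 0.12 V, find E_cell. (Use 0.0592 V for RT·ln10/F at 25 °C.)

0.100 V

Balancing electrons gives n = 2; the reaction quotient is Q = [Ni²⁺]/[Sn²⁺] = 4.81.
At 25 °C, E = E° − (0.0592/n) log Q = 0.12 − (0.0592/2)(0.683) = 0.120 − 0.020 = 0.100 V.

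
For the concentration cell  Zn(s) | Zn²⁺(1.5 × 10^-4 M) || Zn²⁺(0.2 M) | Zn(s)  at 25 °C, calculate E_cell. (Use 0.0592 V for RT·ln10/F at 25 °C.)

Both half-cells are Zn²⁺/Zn, so E°_cell = 0. The concentrated side is the cathode; the cell reaction moves Zn²⁺ from high to low concentration with n = 2.
Q = [Zn²⁺]_dilute/[Zn²⁺]_conc = 1.5 × 10^-4/0.2 = 7.5 × 10^-4.
E = 0 − (0.0592/2) log Q = −(0.0592/2)(-3.125) = 0.0925 V.

0.092 V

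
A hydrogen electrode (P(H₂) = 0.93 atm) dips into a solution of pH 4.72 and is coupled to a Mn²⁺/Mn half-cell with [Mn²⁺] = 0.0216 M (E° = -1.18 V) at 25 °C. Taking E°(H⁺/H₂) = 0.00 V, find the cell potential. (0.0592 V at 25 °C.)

0.95 V

The hydrogen couple is the cathode, so E°_cell = 1.18 V; n = 2.
[H⁺] = 10^(−4.72) = 1.9 × 10^-5 M, and Q = [Mn²⁺]·P(H₂) / [H⁺]^2 = 5.53 × 10^7.
E = E° − (0.0592/2) log Q = 1.18 − (0.0592/2)(7.743) = 0.951 V.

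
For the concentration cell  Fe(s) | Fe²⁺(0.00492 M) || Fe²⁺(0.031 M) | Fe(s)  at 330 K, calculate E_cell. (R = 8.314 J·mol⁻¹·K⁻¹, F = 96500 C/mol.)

0.026 V

Both half-cells are Fe²⁺/Fe, so E°_cell = 0. The concentrated side is the cathode; the cell reaction moves Fe²⁺ from high to low concentration with n = 2.
Q = [Fe²⁺]_dilute/[Fe²⁺]_conc = 0.00492/0.031 = 0.159.
E = 0 − (RT/nF) ln Q = −((8.314×330)/(2×96500))(-1.841) = 0.0262 V.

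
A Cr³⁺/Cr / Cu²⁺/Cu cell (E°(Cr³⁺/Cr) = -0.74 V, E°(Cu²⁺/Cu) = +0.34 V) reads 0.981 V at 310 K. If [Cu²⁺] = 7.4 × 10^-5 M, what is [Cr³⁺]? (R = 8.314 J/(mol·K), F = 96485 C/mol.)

From the Nernst equation, ln Q = nF(E° − E)/RT = 6×96485×(1.08 − 0.981)/(8.314×310) = 22.237, so Q = 4.54 × 10^9.
With Q = [Cr³⁺]^2/[Cu²⁺]^3 and the known concentrations, [Cr³⁺]^2 in the numerator gives [Cr³⁺] = 0.043 M.

0.043 M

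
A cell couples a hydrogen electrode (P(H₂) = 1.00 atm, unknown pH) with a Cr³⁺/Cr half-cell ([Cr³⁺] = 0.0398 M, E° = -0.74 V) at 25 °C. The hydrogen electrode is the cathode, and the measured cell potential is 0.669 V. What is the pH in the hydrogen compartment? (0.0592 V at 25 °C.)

pH = 1.67

E°_cell = 0.74 V and n = 6.
log Q = n(E° − E)/0.0592 = 6×(0.74 − 0.669)/0.0592 = 7.196.
With Q = [Cr³⁺]^2·P(H₂)^3 / [H⁺]^6, solving for [H⁺] gives log[H⁺] = -1.666, so pH = 1.67.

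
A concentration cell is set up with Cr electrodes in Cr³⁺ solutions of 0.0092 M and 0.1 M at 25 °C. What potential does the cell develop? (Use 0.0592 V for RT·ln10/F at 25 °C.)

Both half-cells are Cr³⁺/Cr, so E°_cell = 0. The concentrated side is the cathode; the cell reaction moves Cr³⁺ from high to low concentration with n = 3.
Q = [Cr³⁺]_dilute/[Cr³⁺]_conc = 0.0092/0.1 = 0.0920.
E = 0 − (0.0592/3) log Q = −(0.0592/3)(-1.036) = 0.0204 V.

0.020 V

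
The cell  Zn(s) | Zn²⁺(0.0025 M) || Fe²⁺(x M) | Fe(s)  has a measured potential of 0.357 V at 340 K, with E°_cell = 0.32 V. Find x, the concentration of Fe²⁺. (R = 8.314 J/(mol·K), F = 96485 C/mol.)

0.031 M

From the Nernst equation, ln Q = nF(E° − E)/RT = 2×96485×(0.32 − 0.357)/(8.314×340) = -2.526, so Q = 0.0800.
With Q = [Zn²⁺]/[Fe²⁺] and the known concentrations, [Fe²⁺] in the denominator gives [Fe²⁺] = 0.031 M.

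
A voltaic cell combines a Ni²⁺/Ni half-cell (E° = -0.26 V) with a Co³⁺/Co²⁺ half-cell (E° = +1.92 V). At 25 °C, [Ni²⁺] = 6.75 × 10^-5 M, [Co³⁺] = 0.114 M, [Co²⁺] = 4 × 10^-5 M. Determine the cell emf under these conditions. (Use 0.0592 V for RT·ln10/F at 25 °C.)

2.51 V

The Co³⁺/Co²⁺ couple has the higher reduction potential and acts as the cathode, so E°_cell = +1.92 − (-0.26) = 2.18 V.
Balancing electrons gives n = 2; the reaction quotient is Q = [Ni²⁺]·[Co²⁺]^2/[Co³⁺]^2 = 8.31 × 10^-12.
At 25 °C, E = E° − (0.0592/n) log Q = 2.18 − (0.0592/2)(-11.080) = 2.180 + 0.328 = 2.508 V.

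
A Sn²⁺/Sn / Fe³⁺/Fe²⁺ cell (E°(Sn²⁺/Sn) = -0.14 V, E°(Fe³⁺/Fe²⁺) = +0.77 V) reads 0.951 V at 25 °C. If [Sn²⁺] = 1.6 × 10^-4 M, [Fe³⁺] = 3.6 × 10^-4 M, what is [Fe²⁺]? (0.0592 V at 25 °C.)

0.0058 M

From the Nernst equation, log Q = n(E° − E)/0.0592 = 2(0.91 − 0.951)/0.0592 = -1.385, so Q = 0.0412.
With Q = [Sn²⁺]·[Fe²⁺]^2/[Fe³⁺]^2 and the known concentrations, [Fe²⁺]^2 in the numerator gives [Fe²⁺] = 0.0058 M.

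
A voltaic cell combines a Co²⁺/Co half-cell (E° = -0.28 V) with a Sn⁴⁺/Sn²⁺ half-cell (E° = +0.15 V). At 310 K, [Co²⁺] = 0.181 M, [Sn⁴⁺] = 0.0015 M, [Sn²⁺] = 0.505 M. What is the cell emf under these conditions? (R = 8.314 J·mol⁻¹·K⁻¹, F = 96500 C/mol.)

0.375 V

The Sn⁴⁺/Sn²⁺ couple has the higher reduction potential and acts as the cathode, so E°_cell = +0.15 − (-0.28) = 0.43 V.
Balancing electrons gives n = 2; the reaction quotient is Q = [Co²⁺]·[Sn²⁺]/[Sn⁴⁺] = 60.9.
E = E° − (RT/nF) ln Q = 0.43 − (8.314×310)/(2×96500) × (4.110) = 0.430 − 0.055 = 0.375 V.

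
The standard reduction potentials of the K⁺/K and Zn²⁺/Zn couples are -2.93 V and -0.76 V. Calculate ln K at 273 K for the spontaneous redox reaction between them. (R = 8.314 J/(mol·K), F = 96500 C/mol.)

ln K = 184.5

E°_cell = -0.76 − (-2.93) = 2.17 V, with n = 2 electrons transferred.
At equilibrium E = 0, so the Nernst equation gives ln K = nFE°/RT = (2)(96500)(2.17)/((8.314)(273)) = 184.52.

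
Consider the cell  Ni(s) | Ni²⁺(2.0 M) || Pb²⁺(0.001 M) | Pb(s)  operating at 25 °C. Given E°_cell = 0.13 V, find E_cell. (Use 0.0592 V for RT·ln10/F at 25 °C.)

Balancing electrons gives n = 2; the reaction quotient is Q = [Ni²⁺]/[Pb²⁺] = 2000.
At 25 °C, E = E° − (0.0592/n) log Q = 0.13 − (0.0592/2)(3.301) = 0.130 − 0.098 = 0.032 V.

0.032 V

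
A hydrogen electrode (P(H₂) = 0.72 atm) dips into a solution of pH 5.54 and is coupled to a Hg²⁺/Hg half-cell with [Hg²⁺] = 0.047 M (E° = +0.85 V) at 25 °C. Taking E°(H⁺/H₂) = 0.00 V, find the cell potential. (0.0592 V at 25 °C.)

The Hg²⁺/Hg couple is the cathode, so E°_cell = 0.85 V; n = 2.
[H⁺] = 10^(−5.54) = 2.9 × 10^-6 M, and Q = [H⁺]^2 / ([Hg²⁺]·P(H₂)) = 2.46 × 10^-10.
E = E° − (0.0592/2) log Q = 0.85 − (0.0592/2)(-9.609) = 1.134 V.

1.13 V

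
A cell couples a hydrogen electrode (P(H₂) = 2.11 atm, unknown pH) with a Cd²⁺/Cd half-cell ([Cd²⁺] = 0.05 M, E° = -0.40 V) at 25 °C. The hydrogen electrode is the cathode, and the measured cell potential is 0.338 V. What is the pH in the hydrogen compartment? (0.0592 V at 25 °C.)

E°_cell = 0.40 V and n = 2.
log Q = n(E° − E)/0.0592 = 2×(0.40 − 0.338)/0.0592 = 2.095.
With Q = [Cd²⁺]·P(H₂) / [H⁺]^2, solving for [H⁺] gives log[H⁺] = -1.536, so pH = 1.54.

pH = 1.54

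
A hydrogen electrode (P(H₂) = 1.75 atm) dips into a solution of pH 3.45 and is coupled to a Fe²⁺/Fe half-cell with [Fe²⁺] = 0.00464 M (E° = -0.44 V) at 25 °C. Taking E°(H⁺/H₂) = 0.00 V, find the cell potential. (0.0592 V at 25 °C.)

0.30 V

The hydrogen couple is the cathode, so E°_cell = 0.44 V; n = 2.
[H⁺] = 10^(−3.45) = 3.5 × 10^-4 M, and Q = [Fe²⁺]·P(H₂) / [H⁺]^2 = 6.45 × 10^4.
E = E° − (0.0592/2) log Q = 0.44 − (0.0592/2)(4.810) = 0.298 V.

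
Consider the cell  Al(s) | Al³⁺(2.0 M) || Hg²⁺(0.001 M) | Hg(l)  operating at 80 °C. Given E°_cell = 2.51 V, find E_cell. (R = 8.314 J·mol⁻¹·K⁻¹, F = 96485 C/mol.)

Balancing electrons gives n = 6; the reaction quotient is Q = [Al³⁺]^2/[Hg²⁺]^3 = 4 × 10^9.
E = E° − (RT/nF) ln Q = 2.51 − (8.314×353)/(6×96485) × (22.110) = 2.510 − 0.112 = 2.398 V.

2.40 V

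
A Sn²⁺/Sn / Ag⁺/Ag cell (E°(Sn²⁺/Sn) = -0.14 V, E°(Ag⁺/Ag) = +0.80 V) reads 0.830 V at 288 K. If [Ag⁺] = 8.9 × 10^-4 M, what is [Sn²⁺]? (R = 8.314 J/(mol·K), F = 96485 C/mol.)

From the Nernst equation, ln Q = nF(E° − E)/RT = 2×96485×(0.94 − 0.830)/(8.314×288) = 8.865, so Q = 7080.
With Q = [Sn²⁺]/[Ag⁺]^2 and the known concentrations, [Sn²⁺] in the numerator gives [Sn²⁺] = 0.0056 M.

0.0056 M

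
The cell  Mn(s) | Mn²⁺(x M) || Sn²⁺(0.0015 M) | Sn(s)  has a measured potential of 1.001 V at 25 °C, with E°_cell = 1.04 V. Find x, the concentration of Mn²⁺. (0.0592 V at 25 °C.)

From the Nernst equation, log Q = n(E° − E)/0.0592 = 2(1.04 − 1.001)/0.0592 = 1.318, so Q = 20.8.
With Q = [Mn²⁺]/[Sn²⁺] and the known concentrations, [Mn²⁺] in the numerator gives [Mn²⁺] = 0.031 M.

0.031 M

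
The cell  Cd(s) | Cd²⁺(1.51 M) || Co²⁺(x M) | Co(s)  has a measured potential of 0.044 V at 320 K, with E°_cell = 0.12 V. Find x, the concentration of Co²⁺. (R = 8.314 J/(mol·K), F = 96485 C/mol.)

From the Nernst equation, ln Q = nF(E° − E)/RT = 2×96485×(0.12 − 0.044)/(8.314×320) = 5.512, so Q = 248.
With Q = [Cd²⁺]/[Co²⁺] and the known concentrations, [Co²⁺] in the denominator gives [Co²⁺] = 0.0061 M.

0.0061 M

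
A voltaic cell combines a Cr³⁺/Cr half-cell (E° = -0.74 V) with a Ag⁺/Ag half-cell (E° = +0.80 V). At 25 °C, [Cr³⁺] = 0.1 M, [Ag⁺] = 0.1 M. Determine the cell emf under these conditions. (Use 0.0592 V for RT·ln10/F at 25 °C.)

1.50 V

The Ag⁺/Ag couple has the higher reduction potential and acts as the cathode, so E°_cell = +0.80 − (-0.74) = 1.54 V.
Balancing electrons gives n = 3; the reaction quotient is Q = [Cr³⁺]/[Ag⁺]^3 = 100.
At 25 °C, E = E° − (0.0592/n) log Q = 1.54 − (0.0592/3)(2.000) = 1.540 − 0.039 = 1.501 V.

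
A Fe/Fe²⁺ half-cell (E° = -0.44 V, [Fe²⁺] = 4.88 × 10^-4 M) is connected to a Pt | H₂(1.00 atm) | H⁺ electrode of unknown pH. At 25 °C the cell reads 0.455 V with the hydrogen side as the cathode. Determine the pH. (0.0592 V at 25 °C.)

E°_cell = 0.44 V and n = 2.
log Q = n(E° − E)/0.0592 = 2×(0.44 − 0.455)/0.0592 = -0.507.
With Q = [Fe²⁺]·P(H₂) / [H⁺]^2, solving for [H⁺] gives log[H⁺] = -1.402, so pH = 1.40.

pH = 1.40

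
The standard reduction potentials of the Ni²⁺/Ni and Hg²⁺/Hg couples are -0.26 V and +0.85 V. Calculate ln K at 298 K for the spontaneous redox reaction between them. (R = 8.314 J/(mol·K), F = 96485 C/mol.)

ln K = 86.5

E°_cell = +0.85 − (-0.26) = 1.11 V, with n = 2 electrons transferred.
At equilibrium E = 0, so the Nernst equation gives ln K = nFE°/RT = (2)(96485)(1.11)/((8.314)(298)) = 86.45.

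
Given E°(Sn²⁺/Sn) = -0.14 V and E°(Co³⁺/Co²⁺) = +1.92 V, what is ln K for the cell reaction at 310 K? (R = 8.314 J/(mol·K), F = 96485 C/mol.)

E°_cell = +1.92 − (-0.14) = 2.06 V, with n = 2 electrons transferred.
At equilibrium E = 0, so the Nernst equation gives ln K = nFE°/RT = (2)(96485)(2.06)/((8.314)(310)) = 154.24.

ln K = 154.2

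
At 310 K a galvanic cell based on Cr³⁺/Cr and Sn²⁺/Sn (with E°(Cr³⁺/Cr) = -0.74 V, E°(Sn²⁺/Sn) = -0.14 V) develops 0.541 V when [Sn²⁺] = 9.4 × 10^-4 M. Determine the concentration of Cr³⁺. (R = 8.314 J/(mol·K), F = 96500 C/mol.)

0.022 M

From the Nernst equation, ln Q = nF(E° − E)/RT = 6×96500×(0.60 − 0.541)/(8.314×310) = 13.254, so Q = 5.71 × 10^5.
With Q = [Cr³⁺]^2/[Sn²⁺]^3 and the known concentrations, [Cr³⁺]^2 in the numerator gives [Cr³⁺] = 0.022 M.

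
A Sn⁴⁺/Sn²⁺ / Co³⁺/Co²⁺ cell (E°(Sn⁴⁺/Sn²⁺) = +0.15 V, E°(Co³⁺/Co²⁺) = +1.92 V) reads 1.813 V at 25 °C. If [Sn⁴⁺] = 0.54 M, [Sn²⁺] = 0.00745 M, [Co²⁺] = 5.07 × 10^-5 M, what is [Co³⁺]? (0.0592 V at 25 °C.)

From the Nernst equation, log Q = n(E° − E)/0.0592 = 2(1.77 − 1.813)/0.0592 = -1.453, so Q = 0.0353.
With Q = [Sn⁴⁺]·[Co²⁺]^2/([Sn²⁺]·[Co³⁺]^2) and the known concentrations, [Co³⁺]^2 in the denominator gives [Co³⁺] = 0.0023 M.

0.0023 M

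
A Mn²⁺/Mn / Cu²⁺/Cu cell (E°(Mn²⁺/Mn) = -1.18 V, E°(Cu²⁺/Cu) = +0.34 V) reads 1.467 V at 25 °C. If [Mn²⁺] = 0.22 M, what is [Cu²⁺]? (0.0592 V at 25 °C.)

0.0036 M

From the Nernst equation, log Q = n(E° − E)/0.0592 = 2(1.52 − 1.467)/0.0592 = 1.791, so Q = 61.7.
With Q = [Mn²⁺]/[Cu²⁺] and the known concentrations, [Cu²⁺] in the denominator gives [Cu²⁺] = 0.0036 M.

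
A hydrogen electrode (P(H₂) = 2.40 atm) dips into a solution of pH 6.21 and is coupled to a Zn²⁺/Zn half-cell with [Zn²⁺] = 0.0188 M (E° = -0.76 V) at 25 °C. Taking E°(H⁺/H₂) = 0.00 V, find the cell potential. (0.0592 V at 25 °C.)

The hydrogen couple is the cathode, so E°_cell = 0.76 V; n = 2.
[H⁺] = 10^(−6.21) = 6.2 × 10^-7 M, and Q = [Zn²⁺]·P(H₂) / [H⁺]^2 = 1.19 × 10^11.
E = E° − (0.0592/2) log Q = 0.76 − (0.0592/2)(11.074) = 0.432 V.

0.43 V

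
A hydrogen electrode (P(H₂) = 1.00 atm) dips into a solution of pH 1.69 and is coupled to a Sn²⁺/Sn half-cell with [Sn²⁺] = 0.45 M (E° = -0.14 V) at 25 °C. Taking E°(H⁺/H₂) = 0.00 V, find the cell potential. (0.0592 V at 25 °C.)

The hydrogen couple is the cathode, so E°_cell = 0.14 V; n = 2.
[H⁺] = 10^(−1.69) = 0.020 M, and Q = [Sn²⁺]·P(H₂) / [H⁺]^2 = 1080.
E = E° − (0.0592/2) log Q = 0.14 − (0.0592/2)(3.033) = 0.050 V.

0.050 V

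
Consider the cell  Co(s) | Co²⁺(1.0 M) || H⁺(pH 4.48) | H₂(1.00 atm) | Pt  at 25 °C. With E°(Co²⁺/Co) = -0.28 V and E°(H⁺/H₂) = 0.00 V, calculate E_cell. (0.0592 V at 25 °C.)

0.015 V

The hydrogen couple is the cathode, so E°_cell = 0.28 V; n = 2.
[H⁺] = 10^(−4.48) = 3.3 × 10^-5 M, and Q = [Co²⁺]·P(H₂) / [H⁺]^2 = 9.12 × 10^8.
E = E° − (0.0592/2) log Q = 0.28 − (0.0592/2)(8.960) = 0.015 V.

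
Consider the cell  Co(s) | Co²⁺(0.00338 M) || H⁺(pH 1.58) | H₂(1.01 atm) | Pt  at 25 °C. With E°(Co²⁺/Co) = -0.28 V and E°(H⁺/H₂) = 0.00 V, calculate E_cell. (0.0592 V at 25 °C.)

The hydrogen couple is the cathode, so E°_cell = 0.28 V; n = 2.
[H⁺] = 10^(−1.58) = 0.026 M, and Q = [Co²⁺]·P(H₂) / [H⁺]^2 = 4.93.
E = E° − (0.0592/2) log Q = 0.28 − (0.0592/2)(0.693) = 0.259 V.

0.26 V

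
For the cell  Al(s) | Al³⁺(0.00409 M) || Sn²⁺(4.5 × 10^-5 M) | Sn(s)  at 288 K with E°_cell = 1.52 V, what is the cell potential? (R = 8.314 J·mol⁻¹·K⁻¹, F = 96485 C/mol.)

Balancing electrons gives n = 6; the reaction quotient is Q = [Al³⁺]^2/[Sn²⁺]^3 = 1.84 × 10^8.
E = E° − (RT/nF) ln Q = 1.52 − (8.314×288)/(6×96485) × (19.028) = 1.520 − 0.079 = 1.441 V.

1.44 V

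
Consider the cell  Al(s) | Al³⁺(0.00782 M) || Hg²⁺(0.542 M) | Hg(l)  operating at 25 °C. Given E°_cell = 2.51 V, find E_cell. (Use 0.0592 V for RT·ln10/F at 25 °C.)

Balancing electrons gives n = 6; the reaction quotient is Q = [Al³⁺]^2/[Hg²⁺]^3 = 3.84 × 10^-4.
At 25 °C, E = E° − (0.0592/n) log Q = 2.51 − (0.0592/6)(-3.416) = 2.510 + 0.034 = 2.544 V.

2.54 V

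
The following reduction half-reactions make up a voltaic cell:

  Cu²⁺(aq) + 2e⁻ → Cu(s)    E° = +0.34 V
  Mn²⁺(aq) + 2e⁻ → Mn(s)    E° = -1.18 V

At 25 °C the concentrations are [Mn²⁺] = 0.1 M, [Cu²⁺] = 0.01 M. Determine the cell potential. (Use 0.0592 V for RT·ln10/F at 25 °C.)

The Cu²⁺/Cu couple has the higher reduction potential and acts as the cathode, so E°_cell = +0.34 − (-1.18) = 1.52 V.
Balancing electrons gives n = 2; the reaction quotient is Q = [Mn²⁺]/[Cu²⁺] = 10.0.
At 25 °C, E = E° − (0.0592/n) log Q = 1.52 − (0.0592/2)(1.000) = 1.520 − 0.030 = 1.490 V.

1.49 V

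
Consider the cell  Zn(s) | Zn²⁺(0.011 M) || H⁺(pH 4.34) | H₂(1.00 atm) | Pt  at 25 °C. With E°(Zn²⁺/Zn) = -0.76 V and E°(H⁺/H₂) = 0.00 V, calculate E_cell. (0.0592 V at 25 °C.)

0.56 V

The hydrogen couple is the cathode, so E°_cell = 0.76 V; n = 2.
[H⁺] = 10^(−4.34) = 4.6 × 10^-5 M, and Q = [Zn²⁺]·P(H₂) / [H⁺]^2 = 5.26 × 10^6.
E = E° − (0.0592/2) log Q = 0.76 − (0.0592/2)(6.721) = 0.561 V.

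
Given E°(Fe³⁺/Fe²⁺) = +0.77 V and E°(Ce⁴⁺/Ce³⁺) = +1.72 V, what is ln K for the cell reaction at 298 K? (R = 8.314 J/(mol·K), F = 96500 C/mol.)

E°_cell = +1.72 − (+0.77) = 0.95 V, with n = 1 electron transferred.
At equilibrium E = 0, so the Nernst equation gives ln K = nFE°/RT = (1)(96500)(0.95)/((8.314)(298)) = 37.00.

ln K = 37.0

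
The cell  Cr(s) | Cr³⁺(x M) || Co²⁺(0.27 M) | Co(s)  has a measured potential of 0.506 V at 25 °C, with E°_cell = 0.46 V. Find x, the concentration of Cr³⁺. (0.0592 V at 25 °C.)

From the Nernst equation, log Q = n(E° − E)/0.0592 = 6(0.46 − 0.506)/0.0592 = -4.662, so Q = 2.18 × 10^-5.
With Q = [Cr³⁺]^2/[Co²⁺]^3 and the known concentrations, [Cr³⁺]^2 in the numerator gives [Cr³⁺] = 6.5 × 10^-4 M.

6.5 × 10^-4 M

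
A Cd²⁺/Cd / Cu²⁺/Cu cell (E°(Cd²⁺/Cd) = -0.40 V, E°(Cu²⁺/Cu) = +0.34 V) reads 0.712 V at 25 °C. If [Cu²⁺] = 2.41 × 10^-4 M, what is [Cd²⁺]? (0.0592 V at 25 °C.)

0.0021 M

From the Nernst equation, log Q = n(E° − E)/0.0592 = 2(0.74 − 0.712)/0.0592 = 0.946, so Q = 8.83.
With Q = [Cd²⁺]/[Cu²⁺] and the known concentrations, [Cd²⁺] in the numerator gives [Cd²⁺] = 0.0021 M.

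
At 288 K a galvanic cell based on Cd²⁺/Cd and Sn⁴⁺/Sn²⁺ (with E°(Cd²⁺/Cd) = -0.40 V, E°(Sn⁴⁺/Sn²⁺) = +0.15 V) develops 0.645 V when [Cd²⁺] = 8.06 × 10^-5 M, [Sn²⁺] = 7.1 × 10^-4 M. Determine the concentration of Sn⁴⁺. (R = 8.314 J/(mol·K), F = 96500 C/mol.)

1.2 × 10^-4 M

From the Nernst equation, ln Q = nF(E° − E)/RT = 2×96500×(0.55 − 0.645)/(8.314×288) = -7.657, so Q = 4.73 × 10^-4.
With Q = [Cd²⁺]·[Sn²⁺]/[Sn⁴⁺] and the known concentrations, [Sn⁴⁺] in the denominator gives [Sn⁴⁺] = 1.2 × 10^-4 M.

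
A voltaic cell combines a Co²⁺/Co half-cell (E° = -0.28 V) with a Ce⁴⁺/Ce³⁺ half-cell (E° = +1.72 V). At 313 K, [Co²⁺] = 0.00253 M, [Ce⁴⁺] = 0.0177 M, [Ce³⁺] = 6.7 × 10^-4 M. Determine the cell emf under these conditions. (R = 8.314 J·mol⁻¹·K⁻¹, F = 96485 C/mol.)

The Ce⁴⁺/Ce³⁺ couple has the higher reduction potential and acts as the cathode, so E°_cell = +1.72 − (-0.28) = 2.00 V.
Balancing electrons gives n = 2; the reaction quotient is Q = [Co²⁺]·[Ce³⁺]^2/[Ce⁴⁺]^2 = 3.63 × 10^-6.
E = E° − (RT/nF) ln Q = 2.00 − (8.314×313)/(2×96485) × (-12.528) = 2.000 + 0.169 = 2.169 V.

2.17 V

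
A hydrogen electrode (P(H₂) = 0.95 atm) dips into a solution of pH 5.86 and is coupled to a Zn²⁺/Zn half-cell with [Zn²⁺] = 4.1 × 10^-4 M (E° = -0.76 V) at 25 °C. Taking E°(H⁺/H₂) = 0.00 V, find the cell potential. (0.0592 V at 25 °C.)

The hydrogen couple is the cathode, so E°_cell = 0.76 V; n = 2.
[H⁺] = 10^(−5.86) = 1.4 × 10^-6 M, and Q = [Zn²⁺]·P(H₂) / [H⁺]^2 = 2.04 × 10^8.
E = E° − (0.0592/2) log Q = 0.76 − (0.0592/2)(8.311) = 0.514 V.

0.51 V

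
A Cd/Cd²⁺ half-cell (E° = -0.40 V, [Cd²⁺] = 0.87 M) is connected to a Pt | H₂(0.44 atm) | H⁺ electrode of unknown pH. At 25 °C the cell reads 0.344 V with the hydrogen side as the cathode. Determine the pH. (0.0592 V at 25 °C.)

pH = 1.15

E°_cell = 0.40 V and n = 2.
log Q = n(E° − E)/0.0592 = 2×(0.40 − 0.344)/0.0592 = 1.892.
With Q = [Cd²⁺]·P(H₂) / [H⁺]^2, solving for [H⁺] gives log[H⁺] = -1.154, so pH = 1.15.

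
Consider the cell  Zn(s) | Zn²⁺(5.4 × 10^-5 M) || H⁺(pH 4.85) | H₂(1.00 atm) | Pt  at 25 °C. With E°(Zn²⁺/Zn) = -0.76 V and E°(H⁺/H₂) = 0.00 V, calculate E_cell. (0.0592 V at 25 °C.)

The hydrogen couple is the cathode, so E°_cell = 0.76 V; n = 2.
[H⁺] = 10^(−4.85) = 1.4 × 10^-5 M, and Q = [Zn²⁺]·P(H₂) / [H⁺]^2 = 2.71 × 10^5.
E = E° − (0.0592/2) log Q = 0.76 − (0.0592/2)(5.432) = 0.599 V.

0.60 V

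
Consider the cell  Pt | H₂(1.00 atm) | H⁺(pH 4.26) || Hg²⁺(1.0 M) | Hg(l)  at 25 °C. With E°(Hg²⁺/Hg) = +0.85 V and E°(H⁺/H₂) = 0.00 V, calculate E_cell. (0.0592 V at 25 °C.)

The Hg²⁺/Hg couple is the cathode, so E°_cell = 0.85 V; n = 2.
[H⁺] = 10^(−4.26) = 5.5 × 10^-5 M, and Q = [H⁺]^2 / ([Hg²⁺]·P(H₂)) = 3.02 × 10^-9.
E = E° − (0.0592/2) log Q = 0.85 − (0.0592/2)(-8.520) = 1.102 V.

1.10 V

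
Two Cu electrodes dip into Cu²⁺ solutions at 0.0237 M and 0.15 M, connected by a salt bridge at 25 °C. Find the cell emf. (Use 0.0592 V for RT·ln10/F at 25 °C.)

Both half-cells are Cu²⁺/Cu, so E°_cell = 0. The concentrated side is the cathode; the cell reaction moves Cu²⁺ from high to low concentration with n = 2.
Q = [Cu²⁺]_dilute/[Cu²⁺]_conc = 0.0237/0.15 = 0.158.
E = 0 − (0.0592/2) log Q = −(0.0592/2)(-0.801) = 0.0237 V.

0.024 V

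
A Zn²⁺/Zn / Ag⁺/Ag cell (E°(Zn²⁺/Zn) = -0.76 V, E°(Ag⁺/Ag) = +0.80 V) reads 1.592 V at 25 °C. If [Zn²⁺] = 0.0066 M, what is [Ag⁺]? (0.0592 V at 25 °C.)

0.28 M

From the Nernst equation, log Q = n(E° − E)/0.0592 = 2(1.56 − 1.592)/0.0592 = -1.081, so Q = 0.0830.
With Q = [Zn²⁺]/[Ag⁺]^2 and the known concentrations, [Ag⁺]^2 in the denominator gives [Ag⁺] = 0.28 M.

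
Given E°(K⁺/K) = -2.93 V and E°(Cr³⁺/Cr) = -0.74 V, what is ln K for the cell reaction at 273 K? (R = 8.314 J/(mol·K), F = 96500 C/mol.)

E°_cell = -0.74 − (-2.93) = 2.19 V, with n = 3 electrons transferred.
At equilibrium E = 0, so the Nernst equation gives ln K = nFE°/RT = (3)(96500)(2.19)/((8.314)(273)) = 279.33.

ln K = 279.3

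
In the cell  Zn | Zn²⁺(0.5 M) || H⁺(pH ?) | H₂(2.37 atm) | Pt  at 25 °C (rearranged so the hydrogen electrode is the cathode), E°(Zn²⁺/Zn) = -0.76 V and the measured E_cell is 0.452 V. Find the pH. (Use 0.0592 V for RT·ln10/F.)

E°_cell = 0.76 V and n = 2.
log Q = n(E° − E)/0.0592 = 2×(0.76 − 0.452)/0.0592 = 10.405.
With Q = [Zn²⁺]·P(H₂) / [H⁺]^2, solving for [H⁺] gives log[H⁺] = -5.166, so pH = 5.17.

pH = 5.17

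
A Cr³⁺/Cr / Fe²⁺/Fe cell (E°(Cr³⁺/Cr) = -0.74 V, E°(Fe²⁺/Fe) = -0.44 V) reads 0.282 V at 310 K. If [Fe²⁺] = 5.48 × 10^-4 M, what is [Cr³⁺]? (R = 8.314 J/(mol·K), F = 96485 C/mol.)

9.7 × 10^-5 M

From the Nernst equation, ln Q = nF(E° − E)/RT = 6×96485×(0.30 − 0.282)/(8.314×310) = 4.043, so Q = 57.0.
With Q = [Cr³⁺]^2/[Fe²⁺]^3 and the known concentrations, [Cr³⁺]^2 in the numerator gives [Cr³⁺] = 9.7 × 10^-5 M.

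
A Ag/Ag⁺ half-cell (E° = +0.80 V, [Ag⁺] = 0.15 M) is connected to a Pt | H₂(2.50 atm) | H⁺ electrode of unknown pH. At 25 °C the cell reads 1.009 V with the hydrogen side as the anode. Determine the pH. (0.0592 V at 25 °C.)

E°_cell = 0.80 V and n = 2.
log Q = n(E° − E)/0.0592 = 2×(0.80 − 1.009)/0.0592 = -7.061.
With Q = [H⁺]^2 / ([Ag⁺]^2·P(H₂)), solving for [H⁺] gives log[H⁺] = -4.155, so pH = 4.16.

pH = 4.16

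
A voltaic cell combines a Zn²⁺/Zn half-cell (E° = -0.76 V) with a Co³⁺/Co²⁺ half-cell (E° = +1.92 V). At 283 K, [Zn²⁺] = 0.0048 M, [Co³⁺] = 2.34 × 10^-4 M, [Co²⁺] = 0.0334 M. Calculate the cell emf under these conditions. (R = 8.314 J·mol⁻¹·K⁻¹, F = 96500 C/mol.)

2.62 V

The Co³⁺/Co²⁺ couple has the higher reduction potential and acts as the cathode, so E°_cell = +1.92 − (-0.76) = 2.68 V.
Balancing electrons gives n = 2; the reaction quotient is Q = [Zn²⁺]·[Co²⁺]^2/[Co³⁺]^2 = 97.8.
E = E° − (RT/nF) ln Q = 2.68 − (8.314×283)/(2×96500) × (4.583) = 2.680 − 0.056 = 2.624 V.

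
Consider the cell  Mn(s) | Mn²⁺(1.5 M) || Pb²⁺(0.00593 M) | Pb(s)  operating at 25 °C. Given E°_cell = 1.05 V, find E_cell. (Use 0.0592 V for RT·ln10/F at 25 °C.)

Balancing electrons gives n = 2; the reaction quotient is Q = [Mn²⁺]/[Pb²⁺] = 253.
At 25 °C, E = E° − (0.0592/n) log Q = 1.05 − (0.0592/2)(2.403) = 1.050 − 0.071 = 0.979 V.

0.979 V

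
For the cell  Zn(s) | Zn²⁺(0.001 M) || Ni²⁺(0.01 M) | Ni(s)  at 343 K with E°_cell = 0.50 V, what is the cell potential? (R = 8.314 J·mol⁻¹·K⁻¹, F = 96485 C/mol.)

0.534 V

Balancing electrons gives n = 2; the reaction quotient is Q = [Zn²⁺]/[Ni²⁺] = 0.100.
E = E° − (RT/nF) ln Q = 0.50 − (8.314×343)/(2×96485) × (-2.303) = 0.500 + 0.034 = 0.534 V.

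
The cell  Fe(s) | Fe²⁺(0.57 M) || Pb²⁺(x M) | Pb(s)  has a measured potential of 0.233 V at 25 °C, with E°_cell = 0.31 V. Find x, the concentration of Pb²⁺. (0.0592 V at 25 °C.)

0.0014 M

From the Nernst equation, log Q = n(E° − E)/0.0592 = 2(0.31 − 0.233)/0.0592 = 2.601, so Q = 399.
With Q = [Fe²⁺]/[Pb²⁺] and the known concentrations, [Pb²⁺] in the denominator gives [Pb²⁺] = 0.0014 M.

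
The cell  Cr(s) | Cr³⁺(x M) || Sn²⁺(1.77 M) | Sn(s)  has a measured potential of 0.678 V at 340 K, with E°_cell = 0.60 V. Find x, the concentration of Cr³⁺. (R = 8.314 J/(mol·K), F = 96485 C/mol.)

8 × 10^-4 M

From the Nernst equation, ln Q = nF(E° − E)/RT = 6×96485×(0.60 − 0.678)/(8.314×340) = -15.974, so Q = 1.15 × 10^-7.
With Q = [Cr³⁺]^2/[Sn²⁺]^3 and the known concentrations, [Cr³⁺]^2 in the numerator gives [Cr³⁺] = 8 × 10^-4 M.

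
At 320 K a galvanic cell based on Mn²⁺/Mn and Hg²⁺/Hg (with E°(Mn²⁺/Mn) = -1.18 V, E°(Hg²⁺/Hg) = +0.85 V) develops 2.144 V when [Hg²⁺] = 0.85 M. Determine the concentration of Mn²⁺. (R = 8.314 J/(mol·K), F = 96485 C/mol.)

From the Nernst equation, ln Q = nF(E° − E)/RT = 2×96485×(2.03 − 2.144)/(8.314×320) = -8.269, so Q = 2.56 × 10^-4.
With Q = [Mn²⁺]/[Hg²⁺] and the known concentrations, [Mn²⁺] in the numerator gives [Mn²⁺] = 2.2 × 10^-4 M.

2.2 × 10^-4 M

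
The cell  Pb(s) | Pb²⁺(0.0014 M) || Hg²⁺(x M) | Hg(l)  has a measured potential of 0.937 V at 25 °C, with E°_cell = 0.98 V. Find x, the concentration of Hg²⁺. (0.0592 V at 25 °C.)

4.9 × 10^-5 M

From the Nernst equation, log Q = n(E° − E)/0.0592 = 2(0.98 − 0.937)/0.0592 = 1.453, so Q = 28.4.
With Q = [Pb²⁺]/[Hg²⁺] and the known concentrations, [Hg²⁺] in the denominator gives [Hg²⁺] = 4.9 × 10^-5 M.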